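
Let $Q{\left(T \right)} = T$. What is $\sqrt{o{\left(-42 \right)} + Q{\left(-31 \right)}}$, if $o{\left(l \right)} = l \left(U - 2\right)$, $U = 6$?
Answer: $i \sqrt{199} \approx 14.107 i$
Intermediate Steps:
$o{\left(l \right)} = 4 l$ ($o{\left(l \right)} = l \left(6 - 2\right) = l 4 = 4 l$)
$\sqrt{o{\left(-42 \right)} + Q{\left(-31 \right)}} = \sqrt{4 \left(-42\right) - 31} = \sqrt{-168 - 31} = \sqrt{-199} = i \sqrt{199}$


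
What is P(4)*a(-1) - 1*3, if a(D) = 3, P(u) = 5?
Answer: 12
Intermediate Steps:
P(4)*a(-1) - 1*3 = 5*3 - 1*3 = 15 - 3 = 12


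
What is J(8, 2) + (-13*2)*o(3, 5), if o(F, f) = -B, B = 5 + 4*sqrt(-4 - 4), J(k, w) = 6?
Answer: 136 + 208*I*sqrt(2) ≈ 136.0 + 294.16*I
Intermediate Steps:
B = 5 + 8*I*sqrt(2) (B = 5 + 4*sqrt(-8) = 5 + 4*(2*I*sqrt(2)) = 5 + 8*I*sqrt(2) ≈ 5.0 + 11.314*I)
o(F, f) = -5 - 8*I*sqrt(2) (o(F, f) = -(5 + 8*I*sqrt(2)) = -5 - 8*I*sqrt(2))
J(8, 2) + (-13*2)*o(3, 5) = 6 + (-13*2)*(-5 - 8*I*sqrt(2)) = 6 - 26*(-5 - 8*I*sqrt(2)) = 6 + (130 + 208*I*sqrt(2)) = 136 + 208*I*sqrt(2)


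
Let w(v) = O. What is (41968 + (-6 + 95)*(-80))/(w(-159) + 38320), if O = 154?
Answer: 17424/19237 ≈ 0.90575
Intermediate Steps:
w(v) = 154
(41968 + (-6 + 95)*(-80))/(w(-159) + 38320) = (41968 + (-6 + 95)*(-80))/(154 + 38320) = (41968 + 89*(-80))/38474 = (41968 - 7120)*(1/38474) = 34848*(1/38474) = 17424/19237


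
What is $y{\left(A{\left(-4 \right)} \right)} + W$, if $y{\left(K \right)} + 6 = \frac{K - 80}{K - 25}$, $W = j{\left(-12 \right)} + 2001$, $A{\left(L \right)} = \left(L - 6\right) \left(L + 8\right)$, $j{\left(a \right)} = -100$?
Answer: $\frac{24659}{13} \approx 1896.8$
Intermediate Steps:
$A{\left(L \right)} = \left(-6 + L\right) \left(8 + L\right)$
$W = 1901$ ($W = -100 + 2001 = 1901$)
$y{\left(K \right)} = -6 + \frac{-80 + K}{-25 + K}$ ($y{\left(K \right)} = -6 + \frac{K - 80}{K - 25} = -6 + \frac{-80 + K}{-25 + K}$)
$y{\left(A{\left(-4 \right)} \right)} + W = \frac{5 \left(14 - \left(-48 + \left(-4\right)^{2} + 2 \left(-4\right)\right)\right)}{-25 + \left(-48 + \left(-4\right)^{2} + 2 \left(-4\right)\right)} + 1901 = \frac{5 \left(14 - \left(-48 + 16 - 8\right)\right)}{-25 - 40} + 1901 = \frac{5 \left(14 - -40\right)}{-25 - 40} + 1901 = \frac{5 \left(14 + 40\right)}{-65} + 1901 = 5 \left(- \frac{1}{65}\right) 54 + 1901 = - \frac{54}{13} + 1901 = \frac{24659}{13}$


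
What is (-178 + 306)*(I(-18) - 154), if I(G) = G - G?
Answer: -19712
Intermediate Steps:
I(G) = 0
(-178 + 306)*(I(-18) - 154) = (-178 + 306)*(0 - 154) = 128*(-154) = -19712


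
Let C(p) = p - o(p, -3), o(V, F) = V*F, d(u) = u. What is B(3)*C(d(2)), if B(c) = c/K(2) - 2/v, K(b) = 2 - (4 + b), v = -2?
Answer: 2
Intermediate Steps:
K(b) = -2 - b (K(b) = 2 + (-4 - b) = -2 - b)
o(V, F) = F*V
C(p) = 4*p (C(p) = p - (-3)*p = p + 3*p = 4*p)
B(c) = 1 - c/4 (B(c) = c/(-2 - 1*2) - 2/(-2) = c/(-2 - 2) - 2*(-½) = c/(-4) + 1 = c*(-¼) + 1 = -c/4 + 1 = 1 - c/4)
B(3)*C(d(2)) = (1 - ¼*3)*(4*2) = (1 - ¾)*8 = (¼)*8 = 2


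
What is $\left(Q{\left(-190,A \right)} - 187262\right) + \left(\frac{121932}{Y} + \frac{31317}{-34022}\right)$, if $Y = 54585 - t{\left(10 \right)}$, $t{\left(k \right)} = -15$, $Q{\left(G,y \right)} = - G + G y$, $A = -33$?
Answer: $- \frac{6996991118752}{38700025} \approx -1.808 \cdot 10^{5}$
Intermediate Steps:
$Y = 54600$ ($Y = 54585 - -15 = 54585 + 15 = 54600$)
$\left(Q{\left(-190,A \right)} - 187262\right) + \left(\frac{121932}{Y} + \frac{31317}{-34022}\right) = \left(- 190 \left(-1 - 33\right) - 187262\right) + \left(\frac{121932}{54600} + \frac{31317}{-34022}\right) = \left(\left(-190\right) \left(-34\right) - 187262\right) + \left(121932 \cdot \frac{1}{54600} + 31317 \left(- \frac{1}{34022}\right)\right) = \left(6460 - 187262\right) + \left(\frac{10161}{4550} - \frac{31317}{34022}\right) = -180802 + \frac{50801298}{38700025} = - \frac{6996991118752}{38700025}$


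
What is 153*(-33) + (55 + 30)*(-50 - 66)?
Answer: -14909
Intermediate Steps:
153*(-33) + (55 + 30)*(-50 - 66) = -5049 + 85*(-116) = -5049 - 9860 = -14909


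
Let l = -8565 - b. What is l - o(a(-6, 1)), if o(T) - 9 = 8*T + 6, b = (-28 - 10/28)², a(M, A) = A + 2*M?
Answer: -1822041/196 ≈ -9296.1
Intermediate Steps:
b = 157609/196 (b = (-28 - 10*1/28)² = (-28 - 5/14)² = (-397/14)² = 157609/196 ≈ 804.13)
o(T) = 15 + 8*T (o(T) = 9 + (8*T + 6) = 9 + (6 + 8*T) = 15 + 8*T)
l = -1836349/196 (l = -8565 - 1*157609/196 = -8565 - 157609/196 = -1836349/196 ≈ -9369.1)
l - o(a(-6, 1)) = -1836349/196 - (15 + 8*(1 + 2*(-6))) = -1836349/196 - (15 + 8*(1 - 12)) = -1836349/196 - (15 + 8*(-11)) = -1836349/196 - (15 - 88) = -1836349/196 - 1*(-73) = -1836349/196 + 73 = -1822041/196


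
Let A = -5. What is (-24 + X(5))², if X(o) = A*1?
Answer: 841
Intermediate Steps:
X(o) = -5 (X(o) = -5*1 = -5)
(-24 + X(5))² = (-24 - 5)² = (-29)² = 841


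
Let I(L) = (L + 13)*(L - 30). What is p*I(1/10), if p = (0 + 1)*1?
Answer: -39169/100 ≈ -391.69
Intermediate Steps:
I(L) = (-30 + L)*(13 + L) (I(L) = (13 + L)*(-30 + L) = (-30 + L)*(13 + L))
p = 1 (p = 1*1 = 1)
p*I(1/10) = 1*(-390 + (1/10)² - 17/10) = 1*(-390 + (⅒)² - 17*⅒) = 1*(-390 + 1/100 - 17/10) = 1*(-39169/100) = -39169/100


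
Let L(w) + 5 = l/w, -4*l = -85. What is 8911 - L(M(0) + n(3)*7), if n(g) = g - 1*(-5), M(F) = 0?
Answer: 1997099/224 ≈ 8915.6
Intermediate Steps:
l = 85/4 (l = -¼*(-85) = 85/4 ≈ 21.250)
n(g) = 5 + g (n(g) = g + 5 = 5 + g)
L(w) = -5 + 85/(4*w)
8911 - L(M(0) + n(3)*7) = 8911 - (-5 + 85/(4*(0 + (5 + 3)*7))) = 8911 - (-5 + 85/(4*(0 + 8*7))) = 8911 - (-5 + 85/(4*(0 + 56))) = 8911 - (-5 + (85/4)/56) = 8911 - (-5 + (85/4)*(1/56)) = 8911 - (-5 + 85/224) = 8911 - 1*(-1035/224) = 8911 + 1035/224 = 1997099/224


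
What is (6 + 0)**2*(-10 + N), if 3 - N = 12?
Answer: -684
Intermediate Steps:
N = -9 (N = 3 - 1*12 = 3 - 12 = -9)
(6 + 0)**2*(-10 + N) = (6 + 0)**2*(-10 - 9) = 6**2*(-19) = 36*(-19) = -684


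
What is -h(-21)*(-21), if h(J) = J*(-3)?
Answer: 1323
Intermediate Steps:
h(J) = -3*J
-h(-21)*(-21) = -(-3)*(-21)*(-21) = -1*63*(-21) = -63*(-21) = 1323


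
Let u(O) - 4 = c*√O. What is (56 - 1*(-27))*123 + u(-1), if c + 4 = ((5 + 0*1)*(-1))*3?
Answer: 10213 - 19*I ≈ 10213.0 - 19.0*I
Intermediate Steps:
c = -19 (c = -4 + ((5 + 0*1)*(-1))*3 = -4 + ((5 + 0)*(-1))*3 = -4 + (5*(-1))*3 = -4 - 5*3 = -4 - 15 = -19)
u(O) = 4 - 19*√O
(56 - 1*(-27))*123 + u(-1) = (56 - 1*(-27))*123 + (4 - 19*I) = (56 + 27)*123 + (4 - 19*I) = 83*123 + (4 - 19*I) = 10209 + (4 - 19*I) = 10213 - 19*I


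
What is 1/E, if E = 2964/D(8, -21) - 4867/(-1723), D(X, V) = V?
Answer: -12061/1668255 ≈ -0.0072297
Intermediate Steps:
E = -1668255/12061 (E = 2964/(-21) - 4867/(-1723) = 2964*(-1/21) - 4867*(-1/1723) = -988/7 + 4867/1723 = -1668255/12061 ≈ -138.32)
1/E = 1/(-1668255/12061) = -12061/1668255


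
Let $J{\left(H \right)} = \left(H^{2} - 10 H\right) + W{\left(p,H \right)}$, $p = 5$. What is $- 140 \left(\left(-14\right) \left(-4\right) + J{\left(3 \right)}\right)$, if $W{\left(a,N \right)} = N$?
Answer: $-5320$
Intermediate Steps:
$J{\left(H \right)} = H^{2} - 9 H$ ($J{\left(H \right)} = \left(H^{2} - 10 H\right) + H = H^{2} - 9 H$)
$- 140 \left(\left(-14\right) \left(-4\right) + J{\left(3 \right)}\right) = - 140 \left(\left(-14\right) \left(-4\right) + 3 \left(-9 + 3\right)\right) = - 140 \left(56 + 3 \left(-6\right)\right) = - 140 \left(56 - 18\right) = \left(-140\right) 38 = -5320$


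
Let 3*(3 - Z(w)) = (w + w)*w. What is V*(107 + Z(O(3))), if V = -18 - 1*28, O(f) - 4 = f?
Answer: -10672/3 ≈ -3557.3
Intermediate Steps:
O(f) = 4 + f
Z(w) = 3 - 2*w²/3 (Z(w) = 3 - (w + w)*w/3 = 3 - 2*w*w/3 = 3 - 2*w²/3)
V = -46 (V = -18 - 28 = -46)
V*(107 + Z(O(3))) = -46*(107 + (3 - 2*(4 + 3)²/3)) = -46*(107 + (3 - ⅔*7²)) = -46*(107 + (3 - ⅔*49)) = -46*(107 + (3 - 98/3)) = -46*(107 - 89/3) = -46*232/3 = -10672/3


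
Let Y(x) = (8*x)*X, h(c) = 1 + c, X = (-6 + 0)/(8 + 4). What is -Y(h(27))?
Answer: 112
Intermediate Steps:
X = -1/2 (X = -6/12 = -6*1/12 = -1/2 ≈ -0.50000)
Y(x) = -4*x (Y(x) = (8*x)*(-1/2) = -4*x)
-Y(h(27)) = -(-4)*(1 + 27) = -(-4)*28 = -1*(-112) = 112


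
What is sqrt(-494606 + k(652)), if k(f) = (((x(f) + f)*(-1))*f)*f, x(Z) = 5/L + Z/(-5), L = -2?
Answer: I*sqrt(5529152310)/5 ≈ 14872.0*I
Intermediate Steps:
x(Z) = -5/2 - Z/5 (x(Z) = 5/(-2) + Z/(-5) = 5*(-1/2) + Z*(-1/5) = -5/2 - Z/5)
k(f) = f**2*(5/2 - 4*f/5) (k(f) = ((((-5/2 - f/5) + f)*(-1))*f)*f = (((-5/2 + 4*f/5)*(-1))*f)*f = ((5/2 - 4*f/5)*f)*f = (f*(5/2 - 4*f/5))*f = f**2*(5/2 - 4*f/5))
sqrt(-494606 + k(652)) = sqrt(-494606 + (1/10)*652**2*(25 - 8*652)) = sqrt(-494606 + (1/10)*425104*(25 - 5216)) = sqrt(-494606 + (1/10)*425104*(-5191)) = sqrt(-494606 - 1103357432/5) = sqrt(-1105830462/5) = I*sqrt(5529152310)/5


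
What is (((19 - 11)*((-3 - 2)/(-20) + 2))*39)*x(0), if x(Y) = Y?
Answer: 0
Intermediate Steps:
(((19 - 11)*((-3 - 2)/(-20) + 2))*39)*x(0) = (((19 - 11)*((-3 - 2)/(-20) + 2))*39)*0 = ((8*(-5*(-1/20) + 2))*39)*0 = ((8*(1/4 + 2))*39)*0 = ((8*(9/4))*39)*0 = (18*39)*0 = 702*0 = 0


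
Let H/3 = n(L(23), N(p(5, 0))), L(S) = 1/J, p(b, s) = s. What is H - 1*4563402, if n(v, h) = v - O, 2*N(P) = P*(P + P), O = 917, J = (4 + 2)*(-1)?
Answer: -9132307/2 ≈ -4.5662e+6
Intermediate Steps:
J = -6 (J = 6*(-1) = -6)
N(P) = P**2 (N(P) = (P*(P + P))/2 = (P*(2*P))/2 = (2*P**2)/2 = P**2)
L(S) = -1/6 (L(S) = 1/(-6) = -1/6)
n(v, h) = -917 + v (n(v, h) = v - 1*917 = v - 917 = -917 + v)
H = -5503/2 (H = 3*(-917 - 1/6) = 3*(-5503/6) = -5503/2 ≈ -2751.5)
H - 1*4563402 = -5503/2 - 1*4563402 = -5503/2 - 4563402 = -9132307/2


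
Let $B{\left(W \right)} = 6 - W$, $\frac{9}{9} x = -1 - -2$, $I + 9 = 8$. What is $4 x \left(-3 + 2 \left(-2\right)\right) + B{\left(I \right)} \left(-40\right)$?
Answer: $-308$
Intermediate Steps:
$I = -1$ ($I = -9 + 8 = -1$)
$x = 1$ ($x = -1 - -2 = -1 + 2 = 1$)
$4 x \left(-3 + 2 \left(-2\right)\right) + B{\left(I \right)} \left(-40\right) = 4 \cdot 1 \left(-3 + 2 \left(-2\right)\right) + \left(6 - -1\right) \left(-40\right) = 4 \left(-3 - 4\right) + \left(6 + 1\right) \left(-40\right) = 4 \left(-7\right) + 7 \left(-40\right) = -28 - 280 = -308$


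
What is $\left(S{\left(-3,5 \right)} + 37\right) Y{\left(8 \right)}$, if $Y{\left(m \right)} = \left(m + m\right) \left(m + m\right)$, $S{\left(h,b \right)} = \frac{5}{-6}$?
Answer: $\frac{27776}{3} \approx 9258.7$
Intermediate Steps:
$S{\left(h,b \right)} = - \frac{5}{6}$ ($S{\left(h,b \right)} = 5 \left(- \frac{1}{6}\right) = - \frac{5}{6}$)
$Y{\left(m \right)} = 4 m^{2}$ ($Y{\left(m \right)} = 2 m 2 m = 4 m^{2}$)
$\left(S{\left(-3,5 \right)} + 37\right) Y{\left(8 \right)} = \left(- \frac{5}{6} + 37\right) 4 \cdot 8^{2} = \frac{217 \cdot 4 \cdot 64}{6} = \frac{217}{6} \cdot 256 = \frac{27776}{3}$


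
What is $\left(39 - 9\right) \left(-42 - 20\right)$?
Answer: $-1860$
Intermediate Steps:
$\left(39 - 9\right) \left(-42 - 20\right) = 30 \left(-62\right) = -1860$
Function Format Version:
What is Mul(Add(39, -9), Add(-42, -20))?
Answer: -1860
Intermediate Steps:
Mul(Add(39, -9), Add(-42, -20)) = Mul(30, -62) = -1860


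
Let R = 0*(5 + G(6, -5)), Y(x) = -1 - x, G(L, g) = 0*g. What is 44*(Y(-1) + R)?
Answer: 0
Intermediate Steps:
G(L, g) = 0
R = 0 (R = 0*(5 + 0) = 0*5 = 0)
44*(Y(-1) + R) = 44*((-1 - 1*(-1)) + 0) = 44*((-1 + 1) + 0) = 44*(0 + 0) = 44*0 = 0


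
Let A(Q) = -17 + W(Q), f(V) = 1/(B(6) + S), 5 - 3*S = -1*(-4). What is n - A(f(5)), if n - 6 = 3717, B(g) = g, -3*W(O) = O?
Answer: 71061/19 ≈ 3740.1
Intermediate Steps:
W(O) = -O/3
S = 1/3 (S = 5/3 - (-1)*(-4)/3 = 5/3 - 1/3*4 = 5/3 - 4/3 = 1/3 ≈ 0.33333)
f(V) = 3/19 (f(V) = 1/(6 + 1/3) = 1/(19/3) = 3/19)
A(Q) = -17 - Q/3
n = 3723 (n = 6 + 3717 = 3723)
n - A(f(5)) = 3723 - (-17 - 1/3*3/19) = 3723 - (-17 - 1/19) = 3723 - 1*(-324/19) = 3723 + 324/19 = 71061/19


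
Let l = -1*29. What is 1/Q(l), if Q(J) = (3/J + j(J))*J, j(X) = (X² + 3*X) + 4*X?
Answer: -1/18499 ≈ -5.4057e-5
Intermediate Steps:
j(X) = X² + 7*X
l = -29
Q(J) = J*(3/J + J*(7 + J)) (Q(J) = (3/J + J*(7 + J))*J = J*(3/J + J*(7 + J)))
1/Q(l) = 1/(3 + (-29)²*(7 - 29)) = 1/(3 + 841*(-22)) = 1/(3 - 18502) = 1/(-18499) = -1/18499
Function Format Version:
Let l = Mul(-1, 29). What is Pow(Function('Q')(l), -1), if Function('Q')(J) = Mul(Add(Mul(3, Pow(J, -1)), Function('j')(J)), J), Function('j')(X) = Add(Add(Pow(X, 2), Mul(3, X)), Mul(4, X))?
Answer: Rational(-1, 18499) ≈ -5.4057e-5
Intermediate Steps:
Function('j')(X) = Add(Pow(X, 2), Mul(7, X))
l = -29
Function('Q')(J) = Mul(J, Add(Mul(3, Pow(J, -1)), Mul(J, Add(7, J)))) (Function('Q')(J) = Mul(Add(Mul(3, Pow(J, -1)), Mul(J, Add(7, J))), J) = Mul(J, Add(Mul(3, Pow(J, -1)), Mul(J, Add(7, J)))))
Pow(Function('Q')(l), -1) = Pow(Add(3, Mul(Pow(-29, 2), Add(7, -29))), -1) = Pow(Add(3, Mul(841, -22)), -1) = Pow(Add(3, -18502), -1) = Pow(-18499, -1) = Rational(-1, 18499)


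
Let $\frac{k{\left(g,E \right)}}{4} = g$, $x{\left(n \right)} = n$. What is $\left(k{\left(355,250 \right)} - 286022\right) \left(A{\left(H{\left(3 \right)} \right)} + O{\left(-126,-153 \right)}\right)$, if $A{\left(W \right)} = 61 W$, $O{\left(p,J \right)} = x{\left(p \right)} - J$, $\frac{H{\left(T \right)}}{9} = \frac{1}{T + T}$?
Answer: $-33725337$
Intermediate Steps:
$H{\left(T \right)} = \frac{9}{2 T}$ ($H{\left(T \right)} = \frac{9}{T + T} = \frac{9}{2 T}$)
$O{\left(p,J \right)} = p - J$
$k{\left(g,E \right)} = 4 g$
$\left(k{\left(355,250 \right)} - 286022\right) \left(A{\left(H{\left(3 \right)} \right)} + O{\left(-126,-153 \right)}\right) = \left(4 \cdot 355 - 286022\right) \left(61 \frac{9}{2 \cdot 3} - -27\right) = \left(1420 - 286022\right) \left(61 \cdot \frac{9}{2} \cdot \frac{1}{3} + \left(-126 + 153\right)\right) = - 284602 \left(61 \cdot \frac{3}{2} + 27\right) = - 284602 \left(\frac{183}{2} + 27\right) = \left(-284602\right) \frac{237}{2} = -33725337$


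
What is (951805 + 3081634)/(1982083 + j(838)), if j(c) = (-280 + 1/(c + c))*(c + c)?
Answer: 4033439/1512804 ≈ 2.6662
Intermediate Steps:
j(c) = 2*c*(-280 + 1/(2*c)) (j(c) = (-280 + 1/(2*c))*(2*c) = 2*c*(-280 + 1/(2*c)))
(951805 + 3081634)/(1982083 + j(838)) = (951805 + 3081634)/(1982083 + (1 - 560*838)) = 4033439/(1982083 + (1 - 469280)) = 4033439/(1982083 - 469279) = 4033439/1512804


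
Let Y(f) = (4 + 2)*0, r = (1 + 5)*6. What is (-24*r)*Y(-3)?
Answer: 0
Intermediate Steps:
r = 36 (r = 6*6 = 36)
Y(f) = 0 (Y(f) = 6*0 = 0)
(-24*r)*Y(-3) = -24*36*0 = -864*0 = 0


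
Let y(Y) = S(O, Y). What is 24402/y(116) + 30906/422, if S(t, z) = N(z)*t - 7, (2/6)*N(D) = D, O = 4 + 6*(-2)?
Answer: 37980501/588901 ≈ 64.494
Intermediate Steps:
O = -8 (O = 4 - 12 = -8)
N(D) = 3*D
S(t, z) = -7 + 3*t*z (S(t, z) = (3*z)*t - 7 = 3*t*z - 7 = -7 + 3*t*z)
y(Y) = -7 - 24*Y (y(Y) = -7 + 3*(-8)*Y = -7 - 24*Y)
24402/y(116) + 30906/422 = 24402/(-7 - 24*116) + 30906/422 = 24402/(-7 - 2784) + 30906*(1/422) = 24402/(-2791) + 15453/211 = 24402*(-1/2791) + 15453/211 = -24402/2791 + 15453/211 = 37980501/588901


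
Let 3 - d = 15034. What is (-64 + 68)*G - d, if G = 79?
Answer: 15347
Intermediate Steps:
d = -15031 (d = 3 - 1*15034 = 3 - 15034 = -15031)
(-64 + 68)*G - d = (-64 + 68)*79 - 1*(-15031) = 4*79 + 15031 = 316 + 15031 = 15347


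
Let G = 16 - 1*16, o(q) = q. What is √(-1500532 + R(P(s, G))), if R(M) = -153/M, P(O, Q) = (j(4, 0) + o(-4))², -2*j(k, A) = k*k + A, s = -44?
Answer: I*√24008529/4 ≈ 1225.0*I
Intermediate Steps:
j(k, A) = -A/2 - k²/2 (j(k, A) = -(k*k + A)/2 = -(k² + A)/2 = -(A + k²)/2 = -A/2 - k²/2)
G = 0 (G = 16 - 16 = 0)
P(O, Q) = 144 (P(O, Q) = ((-½*0 - ½*4²) - 4)² = ((0 - ½*16) - 4)² = ((0 - 8) - 4)² = (-8 - 4)² = (-12)² = 144)
√(-1500532 + R(P(s, G))) = √(-1500532 - 153/144) = √(-1500532 - 153*1/144) = √(-1500532 - 17/16) = √(-24008529/16) = I*√24008529/4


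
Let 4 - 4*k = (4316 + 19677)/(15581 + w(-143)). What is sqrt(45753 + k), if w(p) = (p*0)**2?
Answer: sqrt(44429974109043)/31162 ≈ 213.90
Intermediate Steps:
w(p) = 0 (w(p) = 0**2 = 0)
k = 38331/62324 (k = 1 - (4316 + 19677)/(4*(15581 + 0)) = 1 - 23993/(4*15581) = 1 - 1/4*23993/15581 = 1 - 23993/62324 = 38331/62324 ≈ 0.61503)
sqrt(45753 + k) = sqrt(45753 + 38331/62324) = sqrt(2851548303/62324) = sqrt(44429974109043)/31162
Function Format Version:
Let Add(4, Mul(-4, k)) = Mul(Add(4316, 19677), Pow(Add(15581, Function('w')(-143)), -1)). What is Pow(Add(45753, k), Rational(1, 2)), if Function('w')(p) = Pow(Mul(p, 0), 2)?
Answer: Mul(Rational(1, 31162), Pow(44429974109043, Rational(1, 2))) ≈ 213.90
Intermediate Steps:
Function('w')(p) = 0 (Function('w')(p) = Pow(0, 2) = 0)
k = Rational(38331, 62324) (k = Add(1, Mul(Rational(-1, 4), Mul(Add(4316, 19677), Pow(Add(15581, 0), -1)))) = Add(1, Mul(Rational(-1, 4), Mul(23993, Pow(15581, -1)))) = Add(1, Mul(Rational(-1, 4), Mul(23993, Rational(1, 15581)))) = Add(1, Mul(Rational(-1, 4), Rational(23993, 15581))) = Add(1, Rational(-23993, 62324)) = Rational(38331, 62324) ≈ 0.61503)
Pow(Add(45753, k), Rational(1, 2)) = Pow(Add(45753, Rational(38331, 62324)), Rational(1, 2)) = Pow(Rational(2851548303, 62324), Rational(1, 2)) = Mul(Rational(1, 31162), Pow(44429974109043, Rational(1, 2)))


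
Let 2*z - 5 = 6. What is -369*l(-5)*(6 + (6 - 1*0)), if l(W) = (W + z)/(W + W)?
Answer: 1107/5 ≈ 221.40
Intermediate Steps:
z = 11/2 (z = 5/2 + (½)*6 = 5/2 + 3 = 11/2 ≈ 5.5000)
l(W) = (11/2 + W)/(2*W) (l(W) = (W + 11/2)/(W + W) = (11/2 + W)/((2*W)) = (11/2 + W)*(1/(2*W)) = (11/2 + W)/(2*W))
-369*l(-5)*(6 + (6 - 1*0)) = -369*(¼)*(11 + 2*(-5))/(-5)*(6 + (6 - 1*0)) = -369*(¼)*(-⅕)*(11 - 10)*(6 + (6 + 0)) = -369*(¼)*(-⅕)*1*(6 + 6) = -(-369)*12/20 = -369*(-⅗) = 1107/5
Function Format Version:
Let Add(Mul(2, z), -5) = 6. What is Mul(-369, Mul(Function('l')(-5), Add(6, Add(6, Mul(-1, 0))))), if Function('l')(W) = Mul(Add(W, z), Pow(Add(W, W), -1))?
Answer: Rational(1107, 5) ≈ 221.40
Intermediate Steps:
z = Rational(11, 2) (z = Add(Rational(5, 2), Mul(Rational(1, 2), 6)) = Add(Rational(5, 2), 3) = Rational(11, 2) ≈ 5.5000)
Function('l')(W) = Mul(Rational(1, 2), Pow(W, -1), Add(Rational(11, 2), W)) (Function('l')(W) = Mul(Add(W, Rational(11, 2)), Pow(Add(W, W), -1)) = Mul(Add(Rational(11, 2), W), Pow(Mul(2, W), -1)) = Mul(Add(Rational(11, 2), W), Mul(Rational(1, 2), Pow(W, -1))) = Mul(Rational(1, 2), Pow(W, -1), Add(Rational(11, 2), W)))
Mul(-369, Mul(Function('l')(-5), Add(6, Add(6, Mul(-1, 0))))) = Mul(-369, Mul(Mul(Rational(1, 4), Pow(-5, -1), Add(11, Mul(2, -5))), Add(6, Add(6, Mul(-1, 0))))) = Mul(-369, Mul(Mul(Rational(1, 4), Rational(-1, 5), Add(11, -10)), Add(6, Add(6, 0)))) = Mul(-369, Mul(Mul(Rational(1, 4), Rational(-1, 5), 1), Add(6, 6))) = Mul(-369, Mul(Rational(-1, 20), 12)) = Mul(-369, Rational(-3, 5)) = Rational(1107, 5)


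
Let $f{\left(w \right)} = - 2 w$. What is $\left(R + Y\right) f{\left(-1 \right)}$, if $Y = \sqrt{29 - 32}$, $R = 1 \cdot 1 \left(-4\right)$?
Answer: $-8 + 2 i \sqrt{3} \approx -8.0 + 3.4641 i$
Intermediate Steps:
$R = -4$ ($R = 1 \left(-4\right) = -4$)
$Y = i \sqrt{3}$ ($Y = \sqrt{-3} = i \sqrt{3} \approx 1.732 i$)
$\left(R + Y\right) f{\left(-1 \right)} = \left(-4 + i \sqrt{3}\right) \left(\left(-2\right) \left(-1\right)\right) = \left(-4 + i \sqrt{3}\right) 2 = -8 + 2 i \sqrt{3}$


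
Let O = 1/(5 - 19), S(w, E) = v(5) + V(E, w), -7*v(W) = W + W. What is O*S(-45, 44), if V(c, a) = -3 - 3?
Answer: 26/49 ≈ 0.53061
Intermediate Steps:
V(c, a) = -6
v(W) = -2*W/7 (v(W) = -(W + W)/7 = -2*W/7)
S(w, E) = -52/7 (S(w, E) = -2/7*5 - 6 = -10/7 - 6 = -52/7)
O = -1/14 (O = 1/(-14) = -1/14 ≈ -0.071429)
O*S(-45, 44) = -1/14*(-52/7) = 26/49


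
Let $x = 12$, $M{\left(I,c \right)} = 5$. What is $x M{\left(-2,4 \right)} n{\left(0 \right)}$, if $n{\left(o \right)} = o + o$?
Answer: $0$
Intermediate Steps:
$n{\left(o \right)} = 2 o$
$x M{\left(-2,4 \right)} n{\left(0 \right)} = 12 \cdot 5 \cdot 2 \cdot 0 = 60 \cdot 0 = 0$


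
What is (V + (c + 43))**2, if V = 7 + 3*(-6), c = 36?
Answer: 4624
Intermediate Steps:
V = -11 (V = 7 - 18 = -11)
(V + (c + 43))**2 = (-11 + (36 + 43))**2 = (-11 + 79)**2 = 68**2 = 4624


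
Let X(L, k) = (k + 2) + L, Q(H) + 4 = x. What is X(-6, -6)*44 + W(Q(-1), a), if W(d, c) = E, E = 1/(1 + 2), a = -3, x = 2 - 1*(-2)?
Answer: -1319/3 ≈ -439.67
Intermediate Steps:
x = 4 (x = 2 + 2 = 4)
Q(H) = 0 (Q(H) = -4 + 4 = 0)
E = ⅓ (E = 1/3 = ⅓ ≈ 0.33333)
X(L, k) = 2 + L + k (X(L, k) = (2 + k) + L = 2 + L + k)
W(d, c) = ⅓
X(-6, -6)*44 + W(Q(-1), a) = (2 - 6 - 6)*44 + ⅓ = -10*44 + ⅓ = -440 + ⅓ = -1319/3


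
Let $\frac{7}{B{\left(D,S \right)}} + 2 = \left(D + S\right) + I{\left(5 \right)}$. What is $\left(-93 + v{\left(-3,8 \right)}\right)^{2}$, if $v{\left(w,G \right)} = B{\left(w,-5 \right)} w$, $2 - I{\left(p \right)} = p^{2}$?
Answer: $\frac{1032256}{121} \approx 8531.0$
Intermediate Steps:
$I{\left(p \right)} = 2 - p^{2}$
$B{\left(D,S \right)} = \frac{7}{-25 + D + S}$ ($B{\left(D,S \right)} = \frac{7}{-2 + \left(\left(D + S\right) + \left(2 - 5^{2}\right)\right)} = \frac{7}{-2 + \left(\left(D + S\right) + \left(2 - 25\right)\right)} = \frac{7}{-2 - \left(23 - D - S\right)} = \frac{7}{-2 + \left(-23 + D + S\right)} = \frac{7}{-25 + D + S}$)
$v{\left(w,G \right)} = \frac{7 w}{-30 + w}$ ($v{\left(w,G \right)} = \frac{7}{-25 + w - 5} w = \frac{7}{-30 + w} w = \frac{7 w}{-30 + w}$)
$\left(-93 + v{\left(-3,8 \right)}\right)^{2} = \left(-93 + 7 \left(-3\right) \frac{1}{-30 - 3}\right)^{2} = \left(-93 + 7 \left(-3\right) \frac{1}{-33}\right)^{2} = \left(-93 + 7 \left(-3\right) \left(- \frac{1}{33}\right)\right)^{2} = \left(-93 + \frac{7}{11}\right)^{2} = \left(- \frac{1016}{11}\right)^{2} = \frac{1032256}{121}$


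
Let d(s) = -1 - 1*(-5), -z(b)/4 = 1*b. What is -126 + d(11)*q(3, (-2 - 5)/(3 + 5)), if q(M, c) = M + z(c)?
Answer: -100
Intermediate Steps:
z(b) = -4*b
d(s) = 4 (d(s) = -1 + 5 = 4)
q(M, c) = M - 4*c
-126 + d(11)*q(3, (-2 - 5)/(3 + 5)) = -126 + 4*(3 - 4*(-2 - 5)/(3 + 5)) = -126 + 4*(3 - (-28)/8) = -126 + 4*(3 - 4*(-7/8)) = -126 + 4*(3 + 7/2) = -126 + 4*(13/2) = -126 + 26 = -100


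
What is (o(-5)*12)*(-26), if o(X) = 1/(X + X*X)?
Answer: -78/5 ≈ -15.600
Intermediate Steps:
o(X) = 1/(X + X²)
(o(-5)*12)*(-26) = ((1/((-5)*(1 - 5)))*12)*(-26) = (-⅕/(-4)*12)*(-26) = (-⅕*(-¼)*12)*(-26) = ((1/20)*12)*(-26) = (⅗)*(-26) = -78/5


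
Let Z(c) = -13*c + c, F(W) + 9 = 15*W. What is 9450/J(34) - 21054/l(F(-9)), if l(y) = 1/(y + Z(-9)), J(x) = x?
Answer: 12889773/17 ≈ 7.5822e+5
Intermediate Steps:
F(W) = -9 + 15*W
Z(c) = -12*c
l(y) = 1/(108 + y) (l(y) = 1/(y - 12*(-9)) = 1/(y + 108) = 1/(108 + y))
9450/J(34) - 21054/l(F(-9)) = 9450/34 - (2084346 - 2842290) = 9450*(1/34) - 21054/(1/(108 + (-9 - 135))) = 4725/17 - 21054/(1/(108 - 144)) = 4725/17 - 21054/(1/(-36)) = 4725/17 - 21054/(-1/36) = 4725/17 - 21054*(-36) = 4725/17 + 757944 = 12889773/17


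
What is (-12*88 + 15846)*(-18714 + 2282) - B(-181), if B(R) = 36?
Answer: -243029316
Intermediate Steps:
(-12*88 + 15846)*(-18714 + 2282) - B(-181) = (-12*88 + 15846)*(-18714 + 2282) - 1*36 = (-1056 + 15846)*(-16432) - 36 = 14790*(-16432) - 36 = -243029280 - 36 = -243029316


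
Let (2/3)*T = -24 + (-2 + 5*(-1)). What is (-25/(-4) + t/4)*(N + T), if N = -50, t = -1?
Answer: -579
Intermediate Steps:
T = -93/2 (T = 3*(-24 + (-2 + 5*(-1)))/2 = 3*(-24 + (-2 - 5))/2 = 3*(-24 - 7)/2 = (3/2)*(-31) = -93/2 ≈ -46.500)
(-25/(-4) + t/4)*(N + T) = (-25/(-4) - 1/4)*(-50 - 93/2) = (-25*(-1/4) - 1*1/4)*(-193/2) = (25/4 - 1/4)*(-193/2) = 6*(-193/2) = -579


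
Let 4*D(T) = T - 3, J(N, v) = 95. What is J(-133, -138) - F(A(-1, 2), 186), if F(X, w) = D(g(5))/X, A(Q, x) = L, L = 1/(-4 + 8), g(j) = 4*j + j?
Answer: 73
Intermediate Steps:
g(j) = 5*j
D(T) = -¾ + T/4 (D(T) = (T - 3)/4 = (-3 + T)/4 = -¾ + T/4)
L = ¼ (L = 1/4 = ¼ ≈ 0.25000)
A(Q, x) = ¼
F(X, w) = 11/(2*X) (F(X, w) = (-¾ + (5*5)/4)/X = (-¾ + (¼)*25)/X = (-¾ + 25/4)/X = 11/(2*X))
J(-133, -138) - F(A(-1, 2), 186) = 95 - 11/(2*¼) = 95 - 11*4/2 = 95 - 1*22 = 95 - 22 = 73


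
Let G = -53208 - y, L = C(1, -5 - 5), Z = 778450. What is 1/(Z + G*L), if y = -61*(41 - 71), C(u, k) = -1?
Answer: 1/833488 ≈ 1.1998e-6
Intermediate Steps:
L = -1
y = 1830 (y = -61*(-30) = 1830)
G = -55038 (G = -53208 - 1*1830 = -53208 - 1830 = -55038)
1/(Z + G*L) = 1/(778450 - 55038*(-1)) = 1/(778450 + 55038) = 1/833488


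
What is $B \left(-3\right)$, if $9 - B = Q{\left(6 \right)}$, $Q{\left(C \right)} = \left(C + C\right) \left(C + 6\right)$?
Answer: $405$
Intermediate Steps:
$Q{\left(C \right)} = 2 C \left(6 + C\right)$
$B = -135$ ($B = 9 - 2 \cdot 6 \left(6 + 6\right) = 9 - 2 \cdot 6 \cdot 12 = 9 - 144 = -135$)
$B \left(-3\right) = \left(-135\right) \left(-3\right) = 405$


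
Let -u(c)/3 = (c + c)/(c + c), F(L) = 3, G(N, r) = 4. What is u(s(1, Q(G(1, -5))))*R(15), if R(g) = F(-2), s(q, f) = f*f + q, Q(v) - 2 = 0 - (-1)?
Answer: -9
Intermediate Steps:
Q(v) = 3 (Q(v) = 2 + (0 - (-1)) = 2 + (0 - 1*(-1)) = 2 + (0 + 1) = 2 + 1 = 3)
s(q, f) = q + f² (s(q, f) = f² + q = q + f²)
u(c) = -3 (u(c) = -3*(c + c)/(c + c) = -3*2*c/(2*c) = -3*2*c*1/(2*c) = -3*1 = -3)
R(g) = 3
u(s(1, Q(G(1, -5))))*R(15) = -3*3 = -9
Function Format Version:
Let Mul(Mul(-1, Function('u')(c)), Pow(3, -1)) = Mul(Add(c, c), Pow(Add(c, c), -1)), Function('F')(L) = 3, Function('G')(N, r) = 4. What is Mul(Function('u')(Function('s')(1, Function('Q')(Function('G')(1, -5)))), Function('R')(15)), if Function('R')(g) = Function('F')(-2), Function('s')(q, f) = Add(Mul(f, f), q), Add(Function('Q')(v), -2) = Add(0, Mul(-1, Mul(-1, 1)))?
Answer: -9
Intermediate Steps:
Function('Q')(v) = 3 (Function('Q')(v) = Add(2, Add(0, Mul(-1, Mul(-1, 1)))) = Add(2, Add(0, Mul(-1, -1))) = Add(2, Add(0, 1)) = Add(2, 1) = 3)
Function('s')(q, f) = Add(q, Pow(f, 2)) (Function('s')(q, f) = Add(Pow(f, 2), q) = Add(q, Pow(f, 2)))
Function('u')(c) = -3 (Function('u')(c) = Mul(-3, Mul(Add(c, c), Pow(Add(c, c), -1))) = Mul(-3, Mul(Mul(2, c), Pow(Mul(2, c), -1))) = Mul(-3, Mul(Mul(2, c), Mul(Rational(1, 2), Pow(c, -1)))) = Mul(-3, 1) = -3)
Function('R')(g) = 3
Mul(Function('u')(Function('s')(1, Function('Q')(Function('G')(1, -5)))), Function('R')(15)) = Mul(-3, 3) = -9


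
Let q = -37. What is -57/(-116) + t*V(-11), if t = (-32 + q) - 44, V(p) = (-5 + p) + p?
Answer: 353973/116 ≈ 3051.5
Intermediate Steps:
V(p) = -5 + 2*p
t = -113 (t = (-32 - 37) - 44 = -69 - 44 = -113)
-57/(-116) + t*V(-11) = -57/(-116) - 113*(-5 + 2*(-11)) = -57*(-1/116) - 113*(-5 - 22) = 57/116 - 113*(-27) = 57/116 + 3051 = 353973/116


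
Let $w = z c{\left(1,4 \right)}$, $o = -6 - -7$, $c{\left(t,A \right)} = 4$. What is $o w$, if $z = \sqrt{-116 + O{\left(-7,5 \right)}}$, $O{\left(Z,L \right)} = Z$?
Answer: $4 i \sqrt{123} \approx 44.362 i$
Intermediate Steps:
$o = 1$ ($o = -6 + 7 = 1$)
$z = i \sqrt{123}$ ($z = \sqrt{-116 - 7} = \sqrt{-123} = i \sqrt{123} \approx 11.091 i$)
$w = 4 i \sqrt{123}$ ($w = i \sqrt{123} \cdot 4 = 4 i \sqrt{123} \approx 44.362 i$)
$o w = 1 \cdot 4 i \sqrt{123} = 4 i \sqrt{123}$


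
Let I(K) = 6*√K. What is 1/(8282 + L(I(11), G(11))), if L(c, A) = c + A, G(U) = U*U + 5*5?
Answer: 2107/17757697 - 3*√11/35515394 ≈ 0.00011837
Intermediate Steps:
G(U) = 25 + U² (G(U) = U² + 25 = 25 + U²)
L(c, A) = A + c
1/(8282 + L(I(11), G(11))) = 1/(8282 + ((25 + 11²) + 6*√11)) = 1/(8282 + ((25 + 121) + 6*√11)) = 1/(8282 + (146 + 6*√11)) = 1/(8428 + 6*√11)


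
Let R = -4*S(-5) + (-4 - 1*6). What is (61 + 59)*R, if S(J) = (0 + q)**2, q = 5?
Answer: -13200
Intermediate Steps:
S(J) = 25 (S(J) = (0 + 5)**2 = 5**2 = 25)
R = -110 (R = -4*25 + (-4 - 1*6) = -100 + (-4 - 6) = -100 - 10 = -110)
(61 + 59)*R = (61 + 59)*(-110) = 120*(-110) = -13200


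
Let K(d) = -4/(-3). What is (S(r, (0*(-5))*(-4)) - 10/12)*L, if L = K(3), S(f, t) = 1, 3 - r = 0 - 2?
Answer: 2/9 ≈ 0.22222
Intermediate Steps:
K(d) = 4/3 (K(d) = -4*(-1/3) = 4/3)
r = 5 (r = 3 - (0 - 2) = 3 - 1*(-2) = 3 + 2 = 5)
L = 4/3 ≈ 1.3333
(S(r, (0*(-5))*(-4)) - 10/12)*L = (1 - 10/12)*(4/3) = (1 - 10*1/12)*(4/3) = (1 - 5/6)*(4/3) = (1/6)*(4/3) = 2/9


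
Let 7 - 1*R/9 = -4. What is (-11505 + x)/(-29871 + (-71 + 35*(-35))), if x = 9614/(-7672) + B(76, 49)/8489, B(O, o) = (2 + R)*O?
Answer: 374657926507/1014916079268 ≈ 0.36915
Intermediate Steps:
R = 99 (R = 63 - 9*(-4) = 63 + 36 = 99)
B(O, o) = 101*O (B(O, o) = (2 + 99)*O = 101*O)
x = -11361487/32563804 (x = 9614/(-7672) + (101*76)/8489 = 9614*(-1/7672) + 7676*(1/8489) = -4807/3836 + 7676/8489 = -11361487/32563804 ≈ -0.34890)
(-11505 + x)/(-29871 + (-71 + 35*(-35))) = (-11505 - 11361487/32563804)/(-29871 + (-71 + 35*(-35))) = -374657926507/(32563804*(-29871 + (-71 - 1225))) = -374657926507/(32563804*(-29871 - 1296)) = -374657926507/32563804/(-31167) = -374657926507/32563804*(-1/31167) = 374657926507/1014916079268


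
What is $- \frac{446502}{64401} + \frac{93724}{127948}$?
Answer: $- \frac{4257759881}{686664929} \approx -6.2006$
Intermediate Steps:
$- \frac{446502}{64401} + \frac{93724}{127948} = \left(-446502\right) \frac{1}{64401} + 93724 \cdot \frac{1}{127948} = - \frac{148834}{21467} + \frac{23431}{31987} = - \frac{4257759881}{686664929}$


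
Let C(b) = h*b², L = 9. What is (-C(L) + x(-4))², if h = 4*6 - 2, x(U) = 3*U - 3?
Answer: 3229209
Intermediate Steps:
x(U) = -3 + 3*U
h = 22 (h = 24 - 2 = 22)
C(b) = 22*b²
(-C(L) + x(-4))² = (-22*9² + (-3 + 3*(-4)))² = (-22*81 + (-3 - 12))² = (-1*1782 - 15)² = (-1782 - 15)² = (-1797)² = 3229209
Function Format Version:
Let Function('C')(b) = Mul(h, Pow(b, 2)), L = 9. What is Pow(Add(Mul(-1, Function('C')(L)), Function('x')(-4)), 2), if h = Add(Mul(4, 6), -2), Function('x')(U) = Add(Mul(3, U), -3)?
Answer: 3229209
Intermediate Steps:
Function('x')(U) = Add(-3, Mul(3, U))
h = 22 (h = Add(24, -2) = 22)
Function('C')(b) = Mul(22, Pow(b, 2))
Pow(Add(Mul(-1, Function('C')(L)), Function('x')(-4)), 2) = Pow(Add(Mul(-1, Mul(22, Pow(9, 2))), Add(-3, Mul(3, -4))), 2) = Pow(Add(Mul(-1, Mul(22, 81)), Add(-3, -12)), 2) = Pow(Add(Mul(-1, 1782), -15), 2) = Pow(Add(-1782, -15), 2) = Pow(-1797, 2) = 3229209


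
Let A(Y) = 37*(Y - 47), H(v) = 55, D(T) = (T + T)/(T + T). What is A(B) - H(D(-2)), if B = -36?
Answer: -3126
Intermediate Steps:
D(T) = 1 (D(T) = (2*T)/((2*T)) = (2*T)*(1/(2*T)) = 1)
A(Y) = -1739 + 37*Y (A(Y) = 37*(-47 + Y) = -1739 + 37*Y)
A(B) - H(D(-2)) = (-1739 + 37*(-36)) - 1*55 = (-1739 - 1332) - 55 = -3071 - 55 = -3126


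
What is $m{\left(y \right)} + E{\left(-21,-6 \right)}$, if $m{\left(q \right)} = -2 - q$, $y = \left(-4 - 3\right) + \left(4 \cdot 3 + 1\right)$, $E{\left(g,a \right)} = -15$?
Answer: $-23$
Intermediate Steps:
$y = 6$ ($y = -7 + \left(12 + 1\right) = -7 + 13 = 6$)
$m{\left(y \right)} + E{\left(-21,-6 \right)} = \left(-2 - 6\right) - 15 = -8 - 15 = -23$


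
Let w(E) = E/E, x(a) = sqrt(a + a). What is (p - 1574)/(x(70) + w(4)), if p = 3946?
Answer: -2372/139 + 4744*sqrt(35)/139 ≈ 184.85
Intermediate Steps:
x(a) = sqrt(2)*sqrt(a) (x(a) = sqrt(2*a) = sqrt(2)*sqrt(a))
w(E) = 1
(p - 1574)/(x(70) + w(4)) = (3946 - 1574)/(sqrt(2)*sqrt(70) + 1) = 2372/(2*sqrt(35) + 1) = 2372/(1 + 2*sqrt(35))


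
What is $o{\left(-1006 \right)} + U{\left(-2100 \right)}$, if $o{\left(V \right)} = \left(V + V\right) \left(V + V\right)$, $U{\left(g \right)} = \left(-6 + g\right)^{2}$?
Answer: $8483380$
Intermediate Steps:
$o{\left(V \right)} = 4 V^{2}$ ($o{\left(V \right)} = 2 V 2 V = 4 V^{2}$)
$o{\left(-1006 \right)} + U{\left(-2100 \right)} = 4 \left(-1006\right)^{2} + \left(-6 - 2100\right)^{2} = 4 \cdot 1012036 + \left(-2106\right)^{2} = 4048144 + 4435236 = 8483380$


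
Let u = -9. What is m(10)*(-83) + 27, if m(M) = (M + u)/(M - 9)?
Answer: -56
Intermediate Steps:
m(M) = 1 (m(M) = (M - 9)/(M - 9) = (-9 + M)/(-9 + M) = 1)
m(10)*(-83) + 27 = 1*(-83) + 27 = -83 + 27 = -56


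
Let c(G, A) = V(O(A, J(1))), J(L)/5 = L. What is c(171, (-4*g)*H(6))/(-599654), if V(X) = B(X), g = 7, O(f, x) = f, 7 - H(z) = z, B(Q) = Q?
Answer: 14/299827 ≈ 4.6694e-5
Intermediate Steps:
H(z) = 7 - z
J(L) = 5*L
V(X) = X
c(G, A) = A
c(171, (-4*g)*H(6))/(-599654) = ((-4*7)*(7 - 1*6))/(-599654) = -28*(7 - 6)*(-1/599654) = -28*1*(-1/599654) = -28*(-1/599654) = 14/299827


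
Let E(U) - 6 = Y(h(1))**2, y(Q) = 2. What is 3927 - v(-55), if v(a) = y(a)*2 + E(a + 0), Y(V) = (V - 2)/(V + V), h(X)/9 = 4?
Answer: 5076143/1296 ≈ 3916.8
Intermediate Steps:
h(X) = 36 (h(X) = 9*4 = 36)
Y(V) = (-2 + V)/(2*V) (Y(V) = (-2 + V)/((2*V)) = (-2 + V)*(1/(2*V)) = (-2 + V)/(2*V))
E(U) = 8065/1296 (E(U) = 6 + ((1/2)*(-2 + 36)/36)**2 = 6 + ((1/2)*(1/36)*34)**2 = 6 + (17/36)**2 = 6 + 289/1296 = 8065/1296)
v(a) = 13249/1296 (v(a) = 2*2 + 8065/1296 = 4 + 8065/1296 = 13249/1296)
3927 - v(-55) = 3927 - 1*13249/1296 = 3927 - 13249/1296 = 5076143/1296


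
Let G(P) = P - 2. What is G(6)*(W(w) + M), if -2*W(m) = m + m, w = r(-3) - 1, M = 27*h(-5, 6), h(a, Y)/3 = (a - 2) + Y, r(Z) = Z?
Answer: -308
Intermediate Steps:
G(P) = -2 + P
h(a, Y) = -6 + 3*Y + 3*a (h(a, Y) = 3*((a - 2) + Y) = 3*((-2 + a) + Y) = 3*(-2 + Y + a) = -6 + 3*Y + 3*a)
M = -81 (M = 27*(-6 + 3*6 + 3*(-5)) = 27*(-6 + 18 - 15) = 27*(-3) = -81)
w = -4 (w = -3 - 1 = -4)
W(m) = -m (W(m) = -(m + m)/2 = -m)
G(6)*(W(w) + M) = (-2 + 6)*(-1*(-4) - 81) = 4*(4 - 81) = 4*(-77) = -308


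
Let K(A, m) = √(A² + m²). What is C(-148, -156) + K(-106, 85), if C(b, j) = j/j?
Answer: 1 + √18461 ≈ 136.87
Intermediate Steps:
C(b, j) = 1
C(-148, -156) + K(-106, 85) = 1 + √((-106)² + 85²) = 1 + √(11236 + 7225) = 1 + √18461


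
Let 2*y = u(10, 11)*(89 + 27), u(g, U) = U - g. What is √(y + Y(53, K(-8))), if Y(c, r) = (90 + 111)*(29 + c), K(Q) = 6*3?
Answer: 2*√4135 ≈ 128.61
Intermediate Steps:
K(Q) = 18
Y(c, r) = 5829 + 201*c (Y(c, r) = 201*(29 + c) = 5829 + 201*c)
y = 58 (y = ((11 - 1*10)*(89 + 27))/2 = ((11 - 10)*116)/2 = (1*116)/2 = (½)*116 = 58)
√(y + Y(53, K(-8))) = √(58 + (5829 + 201*53)) = √(58 + (5829 + 10653)) = √(58 + 16482) = √16540 = 2*√4135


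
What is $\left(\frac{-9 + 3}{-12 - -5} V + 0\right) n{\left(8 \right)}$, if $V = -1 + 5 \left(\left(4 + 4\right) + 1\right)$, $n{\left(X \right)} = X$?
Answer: $\frac{2112}{7} \approx 301.71$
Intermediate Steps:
$V = 44$ ($V = -1 + 5 \left(8 + 1\right) = -1 + 5 \cdot 9 = -1 + 45 = 44$)
$\left(\frac{-9 + 3}{-12 - -5} V + 0\right) n{\left(8 \right)} = \left(\frac{-9 + 3}{-12 - -5} \cdot 44 + 0\right) 8 = \left(- \frac{6}{-12 + 5} \cdot 44 + 0\right) 8 = \left(- \frac{6}{-7} \cdot 44 + 0\right) 8 = \left(\left(-6\right) \left(- \frac{1}{7}\right) 44 + 0\right) 8 = \left(\frac{6}{7} \cdot 44 + 0\right) 8 = \left(\frac{264}{7} + 0\right) 8 = \frac{264}{7} \cdot 8 = \frac{2112}{7}$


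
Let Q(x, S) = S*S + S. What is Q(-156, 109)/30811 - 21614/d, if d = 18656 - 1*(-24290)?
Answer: -6864837/60145873 ≈ -0.11414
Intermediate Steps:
d = 42946 (d = 18656 + 24290 = 42946)
Q(x, S) = S + S**2 (Q(x, S) = S**2 + S = S + S**2)
Q(-156, 109)/30811 - 21614/d = (109*(1 + 109))/30811 - 21614/42946 = (109*110)*(1/30811) - 21614*1/42946 = 11990*(1/30811) - 10807/21473 = 1090/2801 - 10807/21473 = -6864837/60145873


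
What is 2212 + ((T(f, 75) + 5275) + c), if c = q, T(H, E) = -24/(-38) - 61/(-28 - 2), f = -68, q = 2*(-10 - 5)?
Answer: 4252009/570 ≈ 7459.7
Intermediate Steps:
q = -30 (q = 2*(-15) = -30)
T(H, E) = 1519/570 (T(H, E) = -24*(-1/38) - 61/(-30) = 12/19 - 61*(-1/30) = 12/19 + 61/30 = 1519/570)
c = -30
2212 + ((T(f, 75) + 5275) + c) = 2212 + ((1519/570 + 5275) - 30) = 2212 + (3008269/570 - 30) = 2212 + 2991169/570 = 4252009/570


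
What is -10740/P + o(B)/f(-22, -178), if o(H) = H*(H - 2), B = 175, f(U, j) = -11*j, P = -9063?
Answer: 98470415/5915118 ≈ 16.647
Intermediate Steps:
o(H) = H*(-2 + H)
-10740/P + o(B)/f(-22, -178) = -10740/(-9063) + (175*(-2 + 175))/((-11*(-178))) = -10740*(-1/9063) + (175*173)/1958 = 3580/3021 + 30275*(1/1958) = 3580/3021 + 30275/1958 = 98470415/5915118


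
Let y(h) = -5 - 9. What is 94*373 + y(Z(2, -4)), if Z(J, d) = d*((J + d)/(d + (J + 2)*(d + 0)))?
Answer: 35048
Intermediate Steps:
Z(J, d) = d*(J + d)/(d + d*(2 + J)) (Z(J, d) = d*((J + d)/(d + (2 + J)*d)) = d*((J + d)/(d + d*(2 + J))) = d*(J + d)/(d + d*(2 + J)))
y(h) = -14
94*373 + y(Z(2, -4)) = 94*373 - 14 = 35062 - 14 = 35048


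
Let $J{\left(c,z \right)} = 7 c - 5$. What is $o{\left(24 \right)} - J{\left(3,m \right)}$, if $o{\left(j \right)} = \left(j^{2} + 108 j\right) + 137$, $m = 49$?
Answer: $3289$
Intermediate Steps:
$o{\left(j \right)} = 137 + j^{2} + 108 j$
$J{\left(c,z \right)} = -5 + 7 c$
$o{\left(24 \right)} - J{\left(3,m \right)} = \left(137 + 24^{2} + 108 \cdot 24\right) - \left(-5 + 7 \cdot 3\right) = \left(137 + 576 + 2592\right) - \left(-5 + 21\right) = 3305 - 16 = 3289$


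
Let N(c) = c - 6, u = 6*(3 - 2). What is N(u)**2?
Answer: 0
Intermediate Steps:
u = 6 (u = 6*1 = 6)
N(c) = -6 + c
N(u)**2 = (-6 + 6)**2 = 0**2 = 0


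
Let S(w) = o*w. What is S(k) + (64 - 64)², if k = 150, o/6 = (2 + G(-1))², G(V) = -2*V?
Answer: 14400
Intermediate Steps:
o = 96 (o = 6*(2 - 2*(-1))² = 6*(2 + 2)² = 6*4² = 6*16 = 96)
S(w) = 96*w
S(k) + (64 - 64)² = 96*150 + (64 - 64)² = 14400 + 0² = 14400 + 0 = 14400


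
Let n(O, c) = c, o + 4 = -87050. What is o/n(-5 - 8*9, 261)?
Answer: -29018/87 ≈ -333.54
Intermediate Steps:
o = -87054 (o = -4 - 87050 = -87054)
o/n(-5 - 8*9, 261) = -87054/261 = -87054*1/261 = -29018/87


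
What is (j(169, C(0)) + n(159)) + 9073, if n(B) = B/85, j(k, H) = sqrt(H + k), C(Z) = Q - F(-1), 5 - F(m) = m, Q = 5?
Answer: 771364/85 + 2*sqrt(42) ≈ 9087.8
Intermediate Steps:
F(m) = 5 - m
C(Z) = -1 (C(Z) = 5 - (5 - 1*(-1)) = 5 - (5 + 1) = 5 - 1*6 = 5 - 6 = -1)
n(B) = B/85 (n(B) = B*(1/85) = B/85)
(j(169, C(0)) + n(159)) + 9073 = (sqrt(-1 + 169) + (1/85)*159) + 9073 = (sqrt(168) + 159/85) + 9073 = (2*sqrt(42) + 159/85) + 9073 = (159/85 + 2*sqrt(42)) + 9073 = 771364/85 + 2*sqrt(42)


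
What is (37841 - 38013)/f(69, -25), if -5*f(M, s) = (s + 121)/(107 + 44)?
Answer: 32465/24 ≈ 1352.7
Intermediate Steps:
f(M, s) = -121/755 - s/755 (f(M, s) = -(s + 121)/(5*(107 + 44)) = -(121 + s)/(5*151) = -(121/151 + s/151)/5 = -121/755 - s/755)
(37841 - 38013)/f(69, -25) = (37841 - 38013)/(-121/755 - 1/755*(-25)) = -172/(-121/755 + 5/151) = -172/(-96/755) = -172*(-755/96) = 32465/24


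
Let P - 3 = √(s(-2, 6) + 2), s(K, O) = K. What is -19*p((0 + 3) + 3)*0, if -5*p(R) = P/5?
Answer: 0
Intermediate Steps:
P = 3 (P = 3 + √(-2 + 2) = 3 + √0 = 3 + 0 = 3)
p(R) = -3/25 (p(R) = -3/(5*5) = -⅕*⅗ = -3/25)
-19*p((0 + 3) + 3)*0 = -19*(-3/25)*0 = (57/25)*0 = 0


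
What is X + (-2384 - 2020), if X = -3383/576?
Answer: -2540087/576 ≈ -4409.9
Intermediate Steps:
X = -3383/576 (X = -3383*1/576 = -3383/576 ≈ -5.8733)
X + (-2384 - 2020) = -3383/576 + (-2384 - 2020) = -3383/576 - 4404 = -2540087/576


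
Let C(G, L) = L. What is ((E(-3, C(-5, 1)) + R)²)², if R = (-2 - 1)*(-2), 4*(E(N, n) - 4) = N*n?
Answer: 1874161/256 ≈ 7320.9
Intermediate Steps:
E(N, n) = 4 + N*n/4 (E(N, n) = 4 + (N*n)/4 = 4 + N*n/4)
R = 6 (R = -3*(-2) = 6)
((E(-3, C(-5, 1)) + R)²)² = (((4 + (¼)*(-3)*1) + 6)²)² = (((4 - ¾) + 6)²)² = ((13/4 + 6)²)² = ((37/4)²)² = (1369/16)² = 1874161/256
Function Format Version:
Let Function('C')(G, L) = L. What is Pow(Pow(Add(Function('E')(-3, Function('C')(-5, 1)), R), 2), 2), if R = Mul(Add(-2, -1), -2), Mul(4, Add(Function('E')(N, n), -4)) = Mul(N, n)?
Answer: Rational(1874161, 256) ≈ 7320.9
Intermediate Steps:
Function('E')(N, n) = Add(4, Mul(Rational(1, 4), N, n)) (Function('E')(N, n) = Add(4, Mul(Rational(1, 4), Mul(N, n))) = Add(4, Mul(Rational(1, 4), N, n)))
R = 6 (R = Mul(-3, -2) = 6)
Pow(Pow(Add(Function('E')(-3, Function('C')(-5, 1)), R), 2), 2) = Pow(Pow(Add(Add(4, Mul(Rational(1, 4), -3, 1)), 6), 2), 2) = Pow(Pow(Add(Add(4, Rational(-3, 4)), 6), 2), 2) = Pow(Pow(Add(Rational(13, 4), 6), 2), 2) = Pow(Pow(Rational(37, 4), 2), 2) = Pow(Rational(1369, 16), 2) = Rational(1874161, 256)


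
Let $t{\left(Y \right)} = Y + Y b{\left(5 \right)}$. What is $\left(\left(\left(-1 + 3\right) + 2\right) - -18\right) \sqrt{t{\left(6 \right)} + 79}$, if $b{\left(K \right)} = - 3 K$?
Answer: $22 i \sqrt{5} \approx 49.193 i$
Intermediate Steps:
$t{\left(Y \right)} = - 14 Y$ ($t{\left(Y \right)} = Y + Y \left(\left(-3\right) 5\right) = Y + Y \left(-15\right) = Y - 15 Y = - 14 Y$)
$\left(\left(\left(-1 + 3\right) + 2\right) - -18\right) \sqrt{t{\left(6 \right)} + 79} = \left(\left(\left(-1 + 3\right) + 2\right) - -18\right) \sqrt{\left(-14\right) 6 + 79} = \left(\left(2 + 2\right) + 18\right) \sqrt{-84 + 79} = \left(4 + 18\right) \sqrt{-5} = 22 i \sqrt{5}$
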